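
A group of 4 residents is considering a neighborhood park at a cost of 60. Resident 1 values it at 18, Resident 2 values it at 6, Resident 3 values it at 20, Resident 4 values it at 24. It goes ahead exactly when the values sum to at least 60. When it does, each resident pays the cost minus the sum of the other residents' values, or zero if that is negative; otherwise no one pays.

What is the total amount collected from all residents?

38

Total value 68 ≥ cost 60, so it is built.
Resident 1: others sum to 50; max(0, 60 - 50) = 10.
Resident 2: others sum to 62; max(0, 60 - 62) = 0.
Resident 3: others sum to 48; max(0, 60 - 48) = 12.
Resident 4: others sum to 44; max(0, 60 - 44) = 16.
Total collected = 10 + 0 + 12 + 16 = 38.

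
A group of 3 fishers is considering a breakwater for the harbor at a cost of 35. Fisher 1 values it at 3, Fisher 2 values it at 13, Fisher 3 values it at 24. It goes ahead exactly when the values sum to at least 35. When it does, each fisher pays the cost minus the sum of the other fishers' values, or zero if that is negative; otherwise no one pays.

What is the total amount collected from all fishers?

27

Total value 40 ≥ cost 35, so it is built.
Fisher 1: others sum to 37; max(0, 35 - 37) = 0.
Fisher 2: others sum to 27; max(0, 35 - 27) = 8.
Fisher 3: others sum to 16; max(0, 35 - 16) = 19.
Total collected = 0 + 8 + 19 = 27.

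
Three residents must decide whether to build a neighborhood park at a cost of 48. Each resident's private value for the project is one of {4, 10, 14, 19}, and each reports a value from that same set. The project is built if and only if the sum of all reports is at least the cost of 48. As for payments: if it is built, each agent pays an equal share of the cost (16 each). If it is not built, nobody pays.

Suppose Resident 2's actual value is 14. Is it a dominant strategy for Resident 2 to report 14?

No

Consider the case where Resident 1 reports 19 and Resident 3 reports 19.
Truthful report 14: project built, pays 16, utility 14 - 16 = -2.
Report 4 instead: project not built, utility 0.
Since 0 > -2, reporting 4 is strictly better here, so truthful reporting is not dominant.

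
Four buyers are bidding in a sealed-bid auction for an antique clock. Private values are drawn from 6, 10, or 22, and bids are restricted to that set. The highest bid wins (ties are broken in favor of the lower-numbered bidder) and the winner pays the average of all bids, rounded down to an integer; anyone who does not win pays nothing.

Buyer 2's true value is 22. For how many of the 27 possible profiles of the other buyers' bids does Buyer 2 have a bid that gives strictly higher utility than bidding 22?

Others bid (6, 6, 6): truth gives 12; bid 10 gives 15 > 12. Violating.
Others bid (6, 6, 10): truth gives 11; bid 10 gives 14 > 11. Violating.
Others bid (6, 10, 6): truth gives 11; bid 10 gives 14 > 11. Violating.
Others bid (6, 10, 10): truth gives 10; bid 10 gives 13 > 10. Violating.
Others bid (6, 6, 22): truth gives 8; no alternative beats it.
Others bid (6, 10, 22): truth gives 7; no alternative beats it.
(Checking all 27 profiles: 4 have a profitable deviation, 23 do not.)

4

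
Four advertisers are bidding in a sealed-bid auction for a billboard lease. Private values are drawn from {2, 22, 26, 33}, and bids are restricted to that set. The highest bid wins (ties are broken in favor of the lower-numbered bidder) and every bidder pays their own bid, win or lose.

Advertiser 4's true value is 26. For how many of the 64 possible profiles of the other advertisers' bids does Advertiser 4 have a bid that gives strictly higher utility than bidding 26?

57

Others bid (2, 2, 2): truth gives 0; bid 22 gives 4 > 0. Violating.
Others bid (2, 2, 26): truth gives -26; bid 2 gives -2 > -26. Violating.
Others bid (2, 2, 33): truth gives -26; bid 2 gives -2 > -26. Violating.
Others bid (2, 22, 26): truth gives -26; bid 2 gives -2 > -26. Violating.
Others bid (2, 2, 22): truth gives 0; no alternative beats it.
Others bid (2, 22, 2): truth gives 0; no alternative beats it.
(Checking all 64 profiles: 57 have a profitable deviation, 7 do not.)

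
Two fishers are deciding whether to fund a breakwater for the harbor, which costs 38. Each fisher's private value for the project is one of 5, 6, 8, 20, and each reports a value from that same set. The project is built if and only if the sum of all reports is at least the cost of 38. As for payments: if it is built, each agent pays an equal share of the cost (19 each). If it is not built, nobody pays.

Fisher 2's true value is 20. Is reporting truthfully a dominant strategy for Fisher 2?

Check each profile of the others' reports and compare truth against every alternative report.
Others report (20): truth gives 1, best alternative gives 0.
Others report (5): truth gives 0, best alternative gives 0.
Others report (6): truth gives 0, best alternative gives 0.
Others report (8): truth gives 0, best alternative gives 0.
In every case the truthful report is at least as good as any alternative, so it is a dominant strategy.

Yes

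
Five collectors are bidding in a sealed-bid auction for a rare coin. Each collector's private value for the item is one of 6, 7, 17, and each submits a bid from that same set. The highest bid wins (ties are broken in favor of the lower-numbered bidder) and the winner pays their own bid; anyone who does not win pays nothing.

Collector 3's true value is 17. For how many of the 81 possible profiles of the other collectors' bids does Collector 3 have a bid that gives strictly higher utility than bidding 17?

4

Others bid (6, 6, 6, 6): truth gives 0; bid 7 gives 10 > 0. Violating.
Others bid (6, 6, 6, 7): truth gives 0; bid 7 gives 10 > 0. Violating.
Others bid (6, 6, 7, 6): truth gives 0; bid 7 gives 10 > 0. Violating.
Others bid (6, 6, 7, 7): truth gives 0; bid 7 gives 10 > 0. Violating.
Others bid (6, 6, 6, 17): truth gives 0; no alternative beats it.
Others bid (6, 6, 7, 17): truth gives 0; no alternative beats it.
(Checking all 81 profiles: 4 have a profitable deviation, 77 do not.)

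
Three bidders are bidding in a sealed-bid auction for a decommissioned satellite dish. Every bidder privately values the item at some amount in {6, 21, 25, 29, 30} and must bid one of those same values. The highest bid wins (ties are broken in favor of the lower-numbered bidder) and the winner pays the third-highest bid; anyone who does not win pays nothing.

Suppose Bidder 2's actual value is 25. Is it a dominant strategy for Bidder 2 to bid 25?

Consider the case where Bidder 1 bids 6 and Bidder 3 bids 29.
Truthful bid 25: loses, pays 0, utility 0.
Bid 29 instead: wins, pays 6, utility 25 - 6 = 19.
Since 19 > 0, bidding 29 is strictly better here, so truthful bidding is not dominant.

No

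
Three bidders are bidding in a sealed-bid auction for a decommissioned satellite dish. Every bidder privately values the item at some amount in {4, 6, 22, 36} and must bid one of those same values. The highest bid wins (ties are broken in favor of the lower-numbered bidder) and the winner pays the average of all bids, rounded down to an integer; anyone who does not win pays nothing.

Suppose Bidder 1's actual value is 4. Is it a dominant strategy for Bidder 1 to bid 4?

Check each profile of the others' bids and compare truth against every alternative bid.
Others bid (6, 6): truth gives 0, best alternative gives -2.
Others bid (4, 6): truth gives 0, best alternative gives -1.
Others bid (6, 4): truth gives 0, best alternative gives -1.
Others bid (4, 4): truth gives 0, best alternative gives 0.
Others bid (4, 22): truth gives 0, best alternative gives 0.
Others bid (4, 36): truth gives 0, best alternative gives 0.
(Remaining 10 profiles checked similarly; truth is weakly best in each.)
In every case the truthful bid is at least as good as any alternative, so it is a dominant strategy.

Yes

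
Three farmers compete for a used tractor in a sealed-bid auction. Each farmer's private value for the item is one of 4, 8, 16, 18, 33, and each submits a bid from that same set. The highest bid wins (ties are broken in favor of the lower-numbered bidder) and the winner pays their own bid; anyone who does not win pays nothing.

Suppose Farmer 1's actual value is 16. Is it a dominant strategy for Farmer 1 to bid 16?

Consider the case where Farmer 2 bids 4 and Farmer 3 bids 4.
Truthful bid 16: wins, pays 16, utility 16 - 16 = 0.
Bid 4 instead: wins, pays 4, utility 16 - 4 = 12.
Since 12 > 0, bidding 4 is strictly better here, so truthful bidding is not dominant.

No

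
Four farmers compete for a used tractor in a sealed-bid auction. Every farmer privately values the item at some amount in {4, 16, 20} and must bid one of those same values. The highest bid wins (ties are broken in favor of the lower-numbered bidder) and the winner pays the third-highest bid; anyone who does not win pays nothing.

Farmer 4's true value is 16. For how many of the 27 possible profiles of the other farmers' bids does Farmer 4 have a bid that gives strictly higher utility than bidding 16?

3

Others bid (4, 4, 16): truth gives 0; bid 20 gives 12 > 0. Violating.
Others bid (4, 16, 4): truth gives 0; bid 20 gives 12 > 0. Violating.
Others bid (16, 4, 4): truth gives 0; bid 20 gives 12 > 0. Violating.
Others bid (4, 4, 4): truth gives 12; no alternative beats it.
Others bid (4, 4, 20): truth gives 0; no alternative beats it.
(Checking all 27 profiles: 3 have a profitable deviation, 24 do not.)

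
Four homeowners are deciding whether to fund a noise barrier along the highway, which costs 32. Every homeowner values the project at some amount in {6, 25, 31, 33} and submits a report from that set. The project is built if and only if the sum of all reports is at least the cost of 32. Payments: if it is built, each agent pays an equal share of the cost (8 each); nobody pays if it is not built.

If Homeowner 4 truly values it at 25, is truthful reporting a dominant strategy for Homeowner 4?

Check each profile of the others' reports and compare truth against every alternative report.
Others report (6, 6, 6): truth gives 17, best alternative gives 17.
Others report (6, 6, 25): truth gives 17, best alternative gives 17.
Others report (6, 6, 31): truth gives 17, best alternative gives 17.
Others report (6, 6, 33): truth gives 17, best alternative gives 17.
Others report (6, 25, 6): truth gives 17, best alternative gives 17.
Others report (6, 25, 25): truth gives 17, best alternative gives 17.
(Remaining 58 profiles checked similarly; truth is weakly best in each.)
In every case the truthful report is at least as good as any alternative, so it is a dominant strategy.

Yes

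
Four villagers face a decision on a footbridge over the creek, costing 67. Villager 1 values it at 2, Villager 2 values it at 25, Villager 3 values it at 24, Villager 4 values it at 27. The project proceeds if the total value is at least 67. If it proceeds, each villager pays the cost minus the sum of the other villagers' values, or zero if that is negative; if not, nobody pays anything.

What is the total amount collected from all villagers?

43

Total value 78 ≥ cost 67, so it is built.
Villager 1: others sum to 76; max(0, 67 - 76) = 0.
Villager 2: others sum to 53; max(0, 67 - 53) = 14.
Villager 3: others sum to 54; max(0, 67 - 54) = 13.
Villager 4: others sum to 51; max(0, 67 - 51) = 16.
Total collected = 0 + 14 + 13 + 16 = 43.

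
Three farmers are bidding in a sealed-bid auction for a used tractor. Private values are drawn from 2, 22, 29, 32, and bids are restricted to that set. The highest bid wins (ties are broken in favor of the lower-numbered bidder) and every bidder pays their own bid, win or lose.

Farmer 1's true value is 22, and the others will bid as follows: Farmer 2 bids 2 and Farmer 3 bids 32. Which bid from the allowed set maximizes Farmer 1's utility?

2

Bid 2: loses but pays 2, utility -2.
Bid 22: loses but pays 22, utility -22.
Bid 29: loses but pays 29, utility -29.
Bid 32: wins, pays 32, utility 22 - 32 = -10.
The best choice is 2 with utility -2.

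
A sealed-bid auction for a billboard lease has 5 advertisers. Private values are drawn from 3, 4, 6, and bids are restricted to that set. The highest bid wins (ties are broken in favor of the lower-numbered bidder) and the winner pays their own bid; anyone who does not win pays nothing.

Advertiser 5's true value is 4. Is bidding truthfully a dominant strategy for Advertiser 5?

Yes

Check each profile of the others' bids and compare truth against every alternative bid.
Others bid (3, 3, 3, 3): truth gives 0, best alternative gives 0.
Others bid (3, 3, 3, 4): truth gives 0, best alternative gives 0.
Others bid (3, 3, 3, 6): truth gives 0, best alternative gives 0.
Others bid (3, 3, 4, 3): truth gives 0, best alternative gives 0.
Others bid (3, 3, 4, 4): truth gives 0, best alternative gives 0.
Others bid (3, 3, 4, 6): truth gives 0, best alternative gives 0.
(Remaining 75 profiles checked similarly; truth is weakly best in each.)
In every case the truthful bid is at least as good as any alternative, so it is a dominant strategy.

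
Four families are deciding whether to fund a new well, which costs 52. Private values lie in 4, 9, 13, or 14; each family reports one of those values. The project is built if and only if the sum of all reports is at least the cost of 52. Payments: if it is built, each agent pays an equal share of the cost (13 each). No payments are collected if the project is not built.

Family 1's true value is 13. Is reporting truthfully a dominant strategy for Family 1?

Check each profile of the others' reports and compare truth against every alternative report.
Others report (4, 4, 4): truth gives 0, best alternative gives 0.
Others report (4, 4, 9): truth gives 0, best alternative gives 0.
Others report (4, 4, 13): truth gives 0, best alternative gives 0.
Others report (4, 4, 14): truth gives 0, best alternative gives 0.
Others report (4, 9, 4): truth gives 0, best alternative gives 0.
Others report (4, 9, 9): truth gives 0, best alternative gives 0.
(Remaining 58 profiles checked similarly; truth is weakly best in each.)
In every case the truthful report is at least as good as any alternative, so it is a dominant strategy.

Yes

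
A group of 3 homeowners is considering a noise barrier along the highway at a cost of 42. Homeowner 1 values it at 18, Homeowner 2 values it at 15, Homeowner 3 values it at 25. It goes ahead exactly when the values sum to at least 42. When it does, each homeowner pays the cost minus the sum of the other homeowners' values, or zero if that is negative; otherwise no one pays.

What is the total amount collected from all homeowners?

Total value 58 ≥ cost 42, so it is built.
Homeowner 1: others sum to 40; max(0, 42 - 40) = 2.
Homeowner 2: others sum to 43; max(0, 42 - 43) = 0.
Homeowner 3: others sum to 33; max(0, 42 - 33) = 9.
Total collected = 2 + 0 + 9 = 11.

11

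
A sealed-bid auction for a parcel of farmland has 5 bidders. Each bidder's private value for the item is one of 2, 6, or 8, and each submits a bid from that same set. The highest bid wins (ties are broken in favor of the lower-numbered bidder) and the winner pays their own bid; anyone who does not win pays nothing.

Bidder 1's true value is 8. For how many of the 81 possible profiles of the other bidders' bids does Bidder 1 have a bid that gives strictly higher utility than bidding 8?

16

Others bid (2, 2, 2, 2): truth gives 0; bid 2 gives 6 > 0. Violating.
Others bid (2, 2, 2, 6): truth gives 0; bid 6 gives 2 > 0. Violating.
Others bid (2, 2, 6, 2): truth gives 0; bid 6 gives 2 > 0. Violating.
Others bid (2, 2, 6, 6): truth gives 0; bid 6 gives 2 > 0. Violating.
Others bid (2, 2, 2, 8): truth gives 0; no alternative beats it.
Others bid (2, 2, 6, 8): truth gives 0; no alternative beats it.
(Checking all 81 profiles: 16 have a profitable deviation, 65 do not.)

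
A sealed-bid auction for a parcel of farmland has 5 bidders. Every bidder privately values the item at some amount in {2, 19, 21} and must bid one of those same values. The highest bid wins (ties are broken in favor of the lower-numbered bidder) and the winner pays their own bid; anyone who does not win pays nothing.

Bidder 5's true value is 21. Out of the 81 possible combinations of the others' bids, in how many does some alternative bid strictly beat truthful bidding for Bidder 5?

1

Others bid (2, 2, 2, 2): truth gives 0; bid 19 gives 2 > 0. Violating.
Others bid (2, 2, 2, 19): truth gives 0; no alternative beats it.
Others bid (2, 2, 2, 21): truth gives 0; no alternative beats it.
(Checking all 81 profiles: 1 has a profitable deviation, 80 do not.)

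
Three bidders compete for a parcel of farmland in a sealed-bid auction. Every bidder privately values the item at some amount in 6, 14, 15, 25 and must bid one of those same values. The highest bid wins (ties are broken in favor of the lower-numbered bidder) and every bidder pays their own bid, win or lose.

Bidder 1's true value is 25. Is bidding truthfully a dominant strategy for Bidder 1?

Consider the case where Bidder 2 bids 6 and Bidder 3 bids 6.
Truthful bid 25: wins, pays 25, utility 25 - 25 = 0.
Bid 6 instead: wins, pays 6, utility 25 - 6 = 19.
Since 19 > 0, bidding 6 is strictly better here, so truthful bidding is not dominant.

No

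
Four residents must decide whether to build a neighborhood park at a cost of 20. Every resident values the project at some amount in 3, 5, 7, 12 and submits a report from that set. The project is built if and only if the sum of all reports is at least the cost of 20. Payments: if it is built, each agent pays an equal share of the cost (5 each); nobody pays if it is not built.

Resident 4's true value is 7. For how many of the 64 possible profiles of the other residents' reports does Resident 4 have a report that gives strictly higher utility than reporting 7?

4

Others report (3, 3, 3): truth gives 0; report 12 gives 2 > 0. Violating.
Others report (3, 3, 5): truth gives 0; report 12 gives 2 > 0. Violating.
Others report (3, 5, 3): truth gives 0; report 12 gives 2 > 0. Violating.
Others report (5, 3, 3): truth gives 0; report 12 gives 2 > 0. Violating.
Others report (3, 3, 7): truth gives 2; no alternative beats it.
Others report (3, 3, 12): truth gives 2; no alternative beats it.
(Checking all 64 profiles: 4 have a profitable deviation, 60 do not.)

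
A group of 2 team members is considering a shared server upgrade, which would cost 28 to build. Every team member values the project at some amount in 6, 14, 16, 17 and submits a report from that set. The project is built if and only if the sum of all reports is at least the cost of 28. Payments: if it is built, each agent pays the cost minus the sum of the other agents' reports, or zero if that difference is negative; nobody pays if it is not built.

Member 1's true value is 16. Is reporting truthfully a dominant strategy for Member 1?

Check each profile of the others' reports and compare truth against every alternative report.
Others report (17): truth gives 5, best alternative gives 5.
Others report (16): truth gives 4, best alternative gives 4.
Others report (14): truth gives 2, best alternative gives 2.
Others report (6): truth gives 0, best alternative gives 0.
In every case the truthful report is at least as good as any alternative, so it is a dominant strategy.

Yes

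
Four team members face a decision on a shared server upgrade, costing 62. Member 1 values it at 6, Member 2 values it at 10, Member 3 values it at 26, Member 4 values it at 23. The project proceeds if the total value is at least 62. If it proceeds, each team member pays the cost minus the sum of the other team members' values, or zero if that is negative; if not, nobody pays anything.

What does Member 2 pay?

7

Total value 65 ≥ cost 62, so the project is built.
The other team members' values sum to 55.
Cost minus that sum is 62 - 55 = 7.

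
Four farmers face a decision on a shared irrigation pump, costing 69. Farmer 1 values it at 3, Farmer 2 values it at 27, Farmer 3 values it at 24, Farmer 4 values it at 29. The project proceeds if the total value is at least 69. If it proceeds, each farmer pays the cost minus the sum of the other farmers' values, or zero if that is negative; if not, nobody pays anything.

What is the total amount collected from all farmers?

Total value 83 ≥ cost 69, so it is built.
Farmer 1: others sum to 80; max(0, 69 - 80) = 0.
Farmer 2: others sum to 56; max(0, 69 - 56) = 13.
Farmer 3: others sum to 59; max(0, 69 - 59) = 10.
Farmer 4: others sum to 54; max(0, 69 - 54) = 15.
Total collected = 0 + 13 + 10 + 15 = 38.

38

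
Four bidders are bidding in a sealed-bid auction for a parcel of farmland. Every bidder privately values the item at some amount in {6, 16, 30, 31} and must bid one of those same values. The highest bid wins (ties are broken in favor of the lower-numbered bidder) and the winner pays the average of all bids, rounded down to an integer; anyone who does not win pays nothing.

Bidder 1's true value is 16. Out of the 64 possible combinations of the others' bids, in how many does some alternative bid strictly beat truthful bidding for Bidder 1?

1

Others bid (6, 6, 6): truth gives 8; bid 6 gives 10 > 8. Violating.
Others bid (6, 6, 16): truth gives 5; no alternative beats it.
Others bid (6, 6, 30): truth gives 0; no alternative beats it.
(Checking all 64 profiles: 1 has a profitable deviation, 63 do not.)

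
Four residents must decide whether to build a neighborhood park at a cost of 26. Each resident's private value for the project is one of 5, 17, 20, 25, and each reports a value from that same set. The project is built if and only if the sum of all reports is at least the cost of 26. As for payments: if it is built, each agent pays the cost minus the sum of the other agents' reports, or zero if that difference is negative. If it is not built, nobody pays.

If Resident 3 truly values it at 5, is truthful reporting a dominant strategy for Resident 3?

Yes

Check each profile of the others' reports and compare truth against every alternative report.
Others report (5, 5, 5): truth gives 0, best alternative gives -6.
Others report (5, 5, 17): truth gives 5, best alternative gives 5.
Others report (5, 5, 20): truth gives 5, best alternative gives 5.
Others report (5, 5, 25): truth gives 5, best alternative gives 5.
Others report (5, 17, 5): truth gives 5, best alternative gives 5.
Others report (5, 17, 17): truth gives 5, best alternative gives 5.
(Remaining 58 profiles checked similarly; truth is weakly best in each.)
In every case the truthful report is at least as good as any alternative, so it is a dominant strategy.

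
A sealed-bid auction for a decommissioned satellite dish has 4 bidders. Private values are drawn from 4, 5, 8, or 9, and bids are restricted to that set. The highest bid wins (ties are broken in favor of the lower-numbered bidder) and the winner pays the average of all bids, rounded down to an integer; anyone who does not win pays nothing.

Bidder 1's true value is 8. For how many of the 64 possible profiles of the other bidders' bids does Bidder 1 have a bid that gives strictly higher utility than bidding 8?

34

Others bid (4, 4, 4): truth gives 3; bid 4 gives 4 > 3. Violating.
Others bid (4, 4, 5): truth gives 3; bid 5 gives 4 > 3. Violating.
Others bid (4, 4, 9): truth gives 0; bid 9 gives 2 > 0. Violating.
Others bid (4, 5, 4): truth gives 3; bid 5 gives 4 > 3. Violating.
Others bid (4, 4, 8): truth gives 2; no alternative beats it.
Others bid (4, 5, 8): truth gives 2; no alternative beats it.
(Checking all 64 profiles: 34 have a profitable deviation, 30 do not.)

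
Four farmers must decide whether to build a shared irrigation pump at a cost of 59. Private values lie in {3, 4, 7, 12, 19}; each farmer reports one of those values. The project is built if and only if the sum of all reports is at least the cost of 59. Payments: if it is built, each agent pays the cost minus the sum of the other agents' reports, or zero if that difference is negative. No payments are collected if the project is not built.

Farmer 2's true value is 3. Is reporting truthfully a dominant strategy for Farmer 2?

Yes

Check each profile of the others' reports and compare truth against every alternative report.
Others report (19, 19, 19): truth gives 1, best alternative gives 1.
Others report (3, 3, 3): truth gives 0, best alternative gives 0.
Others report (3, 3, 4): truth gives 0, best alternative gives 0.
Others report (3, 3, 7): truth gives 0, best alternative gives 0.
Others report (3, 3, 12): truth gives 0, best alternative gives 0.
Others report (3, 3, 19): truth gives 0, best alternative gives 0.
(Remaining 119 profiles checked similarly; truth is weakly best in each.)
In every case the truthful report is at least as good as any alternative, so it is a dominant strategy.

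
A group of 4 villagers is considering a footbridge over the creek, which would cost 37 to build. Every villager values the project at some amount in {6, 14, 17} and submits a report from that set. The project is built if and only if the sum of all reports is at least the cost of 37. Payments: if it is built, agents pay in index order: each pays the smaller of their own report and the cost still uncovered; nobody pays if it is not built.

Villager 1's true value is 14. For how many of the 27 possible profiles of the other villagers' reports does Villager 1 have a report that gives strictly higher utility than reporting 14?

Others report (6, 14, 14): truth gives 0; report 6 gives 8 > 0. Violating.
Others report (6, 14, 17): truth gives 0; report 6 gives 8 > 0. Violating.
Others report (6, 17, 14): truth gives 0; report 6 gives 8 > 0. Violating.
Others report (6, 17, 17): truth gives 0; report 6 gives 8 > 0. Violating.
Others report (6, 6, 6): truth gives 0; no alternative beats it.
Others report (6, 6, 14): truth gives 0; no alternative beats it.
(Checking all 27 profiles: 20 have a profitable deviation, 7 do not.)

20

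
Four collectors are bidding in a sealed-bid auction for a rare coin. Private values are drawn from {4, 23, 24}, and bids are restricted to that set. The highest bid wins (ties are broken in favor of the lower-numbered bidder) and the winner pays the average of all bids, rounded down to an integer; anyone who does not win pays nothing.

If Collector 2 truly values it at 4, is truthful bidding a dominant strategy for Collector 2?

Yes

Check each profile of the others' bids and compare truth against every alternative bid.
Others bid (4, 23, 23): truth gives 0, best alternative gives -14.
Others bid (4, 4, 23): truth gives 0, best alternative gives -9.
Others bid (4, 23, 4): truth gives 0, best alternative gives -9.
Others bid (4, 4, 4): truth gives 0, best alternative gives -4.
Others bid (4, 4, 24): truth gives 0, best alternative gives 0.
Others bid (4, 23, 24): truth gives 0, best alternative gives 0.
(Remaining 21 profiles checked similarly; truth is weakly best in each.)
In every case the truthful bid is at least as good as any alternative, so it is a dominant strategy.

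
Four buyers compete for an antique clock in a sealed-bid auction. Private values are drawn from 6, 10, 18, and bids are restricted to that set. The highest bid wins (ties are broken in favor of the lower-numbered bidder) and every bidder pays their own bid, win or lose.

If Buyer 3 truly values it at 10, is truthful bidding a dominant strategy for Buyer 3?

Consider the case where Buyer 1 bids 6, Buyer 2 bids 6 and Buyer 4 bids 18.
Truthful bid 10: loses but pays 10, utility -10.
Bid 6 instead: loses but pays 6, utility -6.
Since -6 > -10, bidding 6 is strictly better here, so truthful bidding is not dominant.

No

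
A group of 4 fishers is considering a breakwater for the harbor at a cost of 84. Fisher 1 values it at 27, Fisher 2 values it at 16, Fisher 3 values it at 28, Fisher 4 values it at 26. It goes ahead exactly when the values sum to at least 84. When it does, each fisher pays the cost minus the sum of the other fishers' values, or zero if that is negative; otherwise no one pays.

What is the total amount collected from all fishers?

45

Total value 97 ≥ cost 84, so it is built.
Fisher 1: others sum to 70; max(0, 84 - 70) = 14.
Fisher 2: others sum to 81; max(0, 84 - 81) = 3.
Fisher 3: others sum to 69; max(0, 84 - 69) = 15.
Fisher 4: others sum to 71; max(0, 84 - 71) = 13.
Total collected = 14 + 3 + 15 + 13 = 45.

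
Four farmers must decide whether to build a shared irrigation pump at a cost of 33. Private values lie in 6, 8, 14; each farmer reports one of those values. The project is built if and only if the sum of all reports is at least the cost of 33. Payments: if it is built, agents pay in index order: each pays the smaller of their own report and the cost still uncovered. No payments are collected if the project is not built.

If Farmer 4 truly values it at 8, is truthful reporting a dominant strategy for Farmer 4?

Yes

Check each profile of the others' reports and compare truth against every alternative report.
Others report (6, 14, 14): truth gives 8, best alternative gives 8.
Others report (8, 14, 14): truth gives 8, best alternative gives 8.
Others report (14, 6, 14): truth gives 8, best alternative gives 8.
Others report (14, 8, 14): truth gives 8, best alternative gives 8.
Others report (14, 14, 6): truth gives 8, best alternative gives 8.
Others report (14, 14, 8): truth gives 8, best alternative gives 8.
(Remaining 21 profiles checked similarly; truth is weakly best in each.)
In every case the truthful report is at least as good as any alternative, so it is a dominant strategy.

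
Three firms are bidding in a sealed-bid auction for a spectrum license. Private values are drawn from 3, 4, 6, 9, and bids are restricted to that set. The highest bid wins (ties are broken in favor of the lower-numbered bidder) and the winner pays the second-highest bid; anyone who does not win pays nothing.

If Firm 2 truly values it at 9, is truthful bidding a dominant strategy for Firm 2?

Yes

Check each profile of the others' bids and compare truth against every alternative bid.
Others bid (6, 3): truth gives 3, best alternative gives 0.
Others bid (6, 4): truth gives 3, best alternative gives 0.
Others bid (6, 6): truth gives 3, best alternative gives 0.
Others bid (3, 3): truth gives 6, best alternative gives 6.
Others bid (3, 4): truth gives 5, best alternative gives 5.
Others bid (4, 3): truth gives 5, best alternative gives 5.
(Remaining 10 profiles checked similarly; truth is weakly best in each.)
In every case the truthful bid is at least as good as any alternative, so it is a dominant strategy.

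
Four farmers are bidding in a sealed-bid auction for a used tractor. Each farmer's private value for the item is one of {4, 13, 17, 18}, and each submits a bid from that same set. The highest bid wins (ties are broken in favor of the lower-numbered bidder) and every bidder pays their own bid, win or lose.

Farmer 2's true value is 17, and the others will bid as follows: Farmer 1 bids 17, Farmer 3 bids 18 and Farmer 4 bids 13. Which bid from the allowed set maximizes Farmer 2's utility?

Bid 4: loses but pays 4, utility -4.
Bid 13: loses but pays 13, utility -13.
Bid 17: loses but pays 17, utility -17.
Bid 18: wins, pays 18, utility 17 - 18 = -1.
The best choice is 18 with utility -1.

18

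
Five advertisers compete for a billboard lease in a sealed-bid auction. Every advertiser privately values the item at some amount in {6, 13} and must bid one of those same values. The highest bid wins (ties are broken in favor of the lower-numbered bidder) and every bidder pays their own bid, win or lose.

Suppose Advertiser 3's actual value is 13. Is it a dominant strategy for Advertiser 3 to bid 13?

Consider the case where Advertiser 1 bids 6, Advertiser 2 bids 13, Advertiser 4 bids 6 and Advertiser 5 bids 6.
Truthful bid 13: loses but pays 13, utility -13.
Bid 6 instead: loses but pays 6, utility -6.
Since -6 > -13, bidding 6 is strictly better here, so truthful bidding is not dominant.

No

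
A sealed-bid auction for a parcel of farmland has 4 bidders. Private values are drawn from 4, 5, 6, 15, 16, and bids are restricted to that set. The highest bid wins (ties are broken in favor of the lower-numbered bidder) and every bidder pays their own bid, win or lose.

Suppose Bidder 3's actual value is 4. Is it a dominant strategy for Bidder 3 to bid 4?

Consider the case where Bidder 1 bids 4, Bidder 2 bids 4 and Bidder 4 bids 4.
Truthful bid 4: loses but pays 4, utility -4.
Bid 5 instead: wins, pays 5, utility 4 - 5 = -1.
Since -1 > -4, bidding 5 is strictly better here, so truthful bidding is not dominant.

No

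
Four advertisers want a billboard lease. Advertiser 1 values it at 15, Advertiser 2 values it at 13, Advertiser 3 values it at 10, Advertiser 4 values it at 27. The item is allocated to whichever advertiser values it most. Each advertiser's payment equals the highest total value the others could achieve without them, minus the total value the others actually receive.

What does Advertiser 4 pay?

15

Advertiser 4 has the highest value and receives the item.
Without Advertiser 4, the item would go to the next-highest value, 15, so the others could achieve 15.
With Advertiser 4 present and winning, the others receive nothing, so their total is 0.
Payment = 15 - 0 = 15.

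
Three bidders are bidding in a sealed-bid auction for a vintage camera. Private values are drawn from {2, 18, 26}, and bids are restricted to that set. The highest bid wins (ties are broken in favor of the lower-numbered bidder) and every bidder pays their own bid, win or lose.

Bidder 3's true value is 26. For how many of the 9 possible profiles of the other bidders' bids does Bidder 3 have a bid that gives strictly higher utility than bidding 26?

6

Others bid (2, 2): truth gives 0; bid 18 gives 8 > 0. Violating.
Others bid (2, 26): truth gives -26; bid 2 gives -2 > -26. Violating.
Others bid (18, 26): truth gives -26; bid 2 gives -2 > -26. Violating.
Others bid (26, 2): truth gives -26; bid 2 gives -2 > -26. Violating.
Others bid (2, 18): truth gives 0; no alternative beats it.
Others bid (18, 2): truth gives 0; no alternative beats it.
(Checking all 9 profiles: 6 have a profitable deviation, 3 do not.)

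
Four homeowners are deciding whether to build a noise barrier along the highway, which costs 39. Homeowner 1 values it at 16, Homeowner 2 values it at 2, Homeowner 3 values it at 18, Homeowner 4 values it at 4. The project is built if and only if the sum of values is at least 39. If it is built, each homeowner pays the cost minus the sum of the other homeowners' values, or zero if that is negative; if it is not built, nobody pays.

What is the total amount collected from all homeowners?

Total value 40 ≥ cost 39, so it is built.
Homeowner 1: others sum to 24; max(0, 39 - 24) = 15.
Homeowner 2: others sum to 38; max(0, 39 - 38) = 1.
Homeowner 3: others sum to 22; max(0, 39 - 22) = 17.
Homeowner 4: others sum to 36; max(0, 39 - 36) = 3.
Total collected = 15 + 1 + 17 + 3 = 36.

36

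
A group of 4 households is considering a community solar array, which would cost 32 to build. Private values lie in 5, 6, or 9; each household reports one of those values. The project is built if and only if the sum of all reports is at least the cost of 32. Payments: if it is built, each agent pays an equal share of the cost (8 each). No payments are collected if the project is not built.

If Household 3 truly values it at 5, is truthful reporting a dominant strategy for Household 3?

Yes

Check each profile of the others' reports and compare truth against every alternative report.
Others report (9, 9, 9): truth gives -3, best alternative gives -3.
Others report (5, 5, 5): truth gives 0, best alternative gives 0.
Others report (5, 5, 6): truth gives 0, best alternative gives 0.
Others report (5, 5, 9): truth gives 0, best alternative gives 0.
Others report (5, 6, 5): truth gives 0, best alternative gives 0.
Others report (5, 6, 6): truth gives 0, best alternative gives 0.
(Remaining 21 profiles checked similarly; truth is weakly best in each.)
In every case the truthful report is at least as good as any alternative, so it is a dominant strategy.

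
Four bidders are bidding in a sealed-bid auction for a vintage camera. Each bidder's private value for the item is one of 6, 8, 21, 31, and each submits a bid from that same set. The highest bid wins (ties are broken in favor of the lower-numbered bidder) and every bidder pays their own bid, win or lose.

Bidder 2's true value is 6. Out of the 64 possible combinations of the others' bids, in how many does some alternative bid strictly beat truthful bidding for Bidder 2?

Others bid (6, 6, 6): truth gives -6; bid 8 gives -2 > -6. Violating.
Others bid (6, 6, 8): truth gives -6; bid 8 gives -2 > -6. Violating.
Others bid (6, 8, 6): truth gives -6; bid 8 gives -2 > -6. Violating.
Others bid (6, 8, 8): truth gives -6; bid 8 gives -2 > -6. Violating.
Others bid (6, 6, 21): truth gives -6; no alternative beats it.
Others bid (6, 6, 31): truth gives -6; no alternative beats it.
(Checking all 64 profiles: 4 have a profitable deviation, 60 do not.)

4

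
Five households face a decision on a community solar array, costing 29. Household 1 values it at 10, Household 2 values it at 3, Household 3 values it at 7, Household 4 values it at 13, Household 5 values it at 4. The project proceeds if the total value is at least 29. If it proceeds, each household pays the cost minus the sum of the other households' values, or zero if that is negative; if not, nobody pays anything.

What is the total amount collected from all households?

7

Total value 37 ≥ cost 29, so it is built.
Household 1: others sum to 27; max(0, 29 - 27) = 2.
Household 2: others sum to 34; max(0, 29 - 34) = 0.
Household 3: others sum to 30; max(0, 29 - 30) = 0.
Household 4: others sum to 24; max(0, 29 - 24) = 5.
Household 5: others sum to 33; max(0, 29 - 33) = 0.
Total collected = 2 + 0 + 0 + 5 + 0 = 7.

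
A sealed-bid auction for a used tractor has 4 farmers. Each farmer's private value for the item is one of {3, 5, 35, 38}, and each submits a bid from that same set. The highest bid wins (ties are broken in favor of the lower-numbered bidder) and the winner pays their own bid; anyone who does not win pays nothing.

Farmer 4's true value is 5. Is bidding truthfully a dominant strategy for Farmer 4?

Check each profile of the others' bids and compare truth against every alternative bid.
Others bid (3, 3, 3): truth gives 0, best alternative gives 0.
Others bid (3, 3, 5): truth gives 0, best alternative gives 0.
Others bid (3, 3, 35): truth gives 0, best alternative gives 0.
Others bid (3, 3, 38): truth gives 0, best alternative gives 0.
Others bid (3, 5, 3): truth gives 0, best alternative gives 0.
Others bid (3, 5, 5): truth gives 0, best alternative gives 0.
(Remaining 58 profiles checked similarly; truth is weakly best in each.)
In every case the truthful bid is at least as good as any alternative, so it is a dominant strategy.

Yes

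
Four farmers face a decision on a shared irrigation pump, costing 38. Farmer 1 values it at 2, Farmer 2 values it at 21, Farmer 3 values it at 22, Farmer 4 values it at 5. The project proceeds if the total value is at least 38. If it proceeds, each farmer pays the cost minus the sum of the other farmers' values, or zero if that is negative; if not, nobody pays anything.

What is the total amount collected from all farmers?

19

Total value 50 ≥ cost 38, so it is built.
Farmer 1: others sum to 48; max(0, 38 - 48) = 0.
Farmer 2: others sum to 29; max(0, 38 - 29) = 9.
Farmer 3: others sum to 28; max(0, 38 - 28) = 10.
Farmer 4: others sum to 45; max(0, 38 - 45) = 0.
Total collected = 0 + 9 + 10 + 0 = 19.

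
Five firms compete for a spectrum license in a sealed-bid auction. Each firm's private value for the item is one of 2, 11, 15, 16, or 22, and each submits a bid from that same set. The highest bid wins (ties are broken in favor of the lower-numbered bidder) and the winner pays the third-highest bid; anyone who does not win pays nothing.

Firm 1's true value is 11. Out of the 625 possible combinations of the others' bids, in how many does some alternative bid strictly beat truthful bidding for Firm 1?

12

Others bid (2, 2, 2, 15): truth gives 0; bid 15 gives 9 > 0. Violating.
Others bid (2, 2, 2, 16): truth gives 0; bid 16 gives 9 > 0. Violating.
Others bid (2, 2, 2, 22): truth gives 0; bid 22 gives 9 > 0. Violating.
Others bid (2, 2, 15, 2): truth gives 0; bid 15 gives 9 > 0. Violating.
Others bid (2, 2, 2, 2): truth gives 9; no alternative beats it.
Others bid (2, 2, 2, 11): truth gives 9; no alternative beats it.
(Checking all 625 profiles: 12 have a profitable deviation, 613 do not.)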